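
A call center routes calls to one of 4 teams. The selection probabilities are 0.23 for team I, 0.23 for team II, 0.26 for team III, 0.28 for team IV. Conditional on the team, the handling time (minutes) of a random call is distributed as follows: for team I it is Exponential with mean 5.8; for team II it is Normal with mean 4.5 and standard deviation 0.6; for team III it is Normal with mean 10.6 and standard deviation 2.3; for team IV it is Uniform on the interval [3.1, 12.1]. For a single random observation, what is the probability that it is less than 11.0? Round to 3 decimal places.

0.819

Conditional on each team, P(X < 11.0): I: 0.849915; II: 1; III: 0.569033; IV: 0.877778.
By total probability, P(X < 11.0) = 0.23·0.849915 + 0.23·1 + 0.26·0.569033 + 0.28·0.877778 = 0.819207.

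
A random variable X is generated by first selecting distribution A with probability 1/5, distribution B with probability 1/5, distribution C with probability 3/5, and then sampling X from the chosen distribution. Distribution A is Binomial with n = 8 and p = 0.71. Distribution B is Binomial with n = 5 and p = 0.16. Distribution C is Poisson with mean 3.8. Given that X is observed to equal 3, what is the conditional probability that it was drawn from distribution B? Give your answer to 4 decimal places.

Likelihoods P(X=3 | ·): A: 0.0411105; B: 0.0289014; C: 0.204588.
Posterior ∝ prior × likelihood. Numerator for B: 0.2·0.0289014 = 0.00578028.
Normalizing constant: 0.2·0.0411105 + 0.2·0.0289014 + 0.6·0.204588 = 0.136755.
P(B | observation) = 0.00578028 / 0.136755 = 0.0422673.

0.0423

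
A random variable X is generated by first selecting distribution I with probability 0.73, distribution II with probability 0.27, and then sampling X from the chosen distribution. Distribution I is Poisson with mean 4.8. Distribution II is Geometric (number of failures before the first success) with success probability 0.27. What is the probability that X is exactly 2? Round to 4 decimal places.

Conditional on each component, P(X = 2): I: 0.0948067; II: 0.143883.
By total probability, P(X = 2) = 0.73·0.0948067 + 0.27·0.143883 = 0.108057.

0.1081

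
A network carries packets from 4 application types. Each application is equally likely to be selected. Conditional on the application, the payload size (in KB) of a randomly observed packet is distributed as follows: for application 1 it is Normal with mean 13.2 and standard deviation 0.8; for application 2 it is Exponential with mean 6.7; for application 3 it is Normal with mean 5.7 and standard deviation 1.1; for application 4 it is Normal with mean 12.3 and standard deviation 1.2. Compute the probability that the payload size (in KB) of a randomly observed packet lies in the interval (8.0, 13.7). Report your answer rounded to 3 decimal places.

0.451

Conditional on each application, P(8.0 < X < 13.7): 1: 0.734014; 2: 0.173589; 3: 0.0182681; 4: 0.878158.
By total probability, P(8.0 < X < 13.7) = 0.25·0.734014 + 0.25·0.173589 + 0.25·0.0182681 + 0.25·0.878158 = 0.451007.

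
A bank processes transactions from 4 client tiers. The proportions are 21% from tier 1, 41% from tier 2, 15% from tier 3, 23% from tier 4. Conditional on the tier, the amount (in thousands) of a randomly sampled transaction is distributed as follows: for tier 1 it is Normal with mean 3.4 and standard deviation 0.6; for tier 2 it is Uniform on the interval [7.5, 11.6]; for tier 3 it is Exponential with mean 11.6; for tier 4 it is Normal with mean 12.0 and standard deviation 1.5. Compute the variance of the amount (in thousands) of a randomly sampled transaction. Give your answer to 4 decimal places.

Per component, 1: μ=3.4, E[X²]=11.92; 2: μ=9.55, E[X²]=92.6033; 3: μ=11.6, E[X²]=269.12; 4: μ=12, E[X²]=146.25.
E[X] = 0.21·3.4 + 0.41·9.55 + 0.15·11.6 + 0.23·12 = 9.1295.
E[X²] = 0.21·11.92 + 0.41·92.6033 + 0.15·269.12 + 0.23·146.25 = 114.476.
Var(X) = E[X²] − (E[X])² = 114.476 − 83.3478 = 31.1283.

31.1283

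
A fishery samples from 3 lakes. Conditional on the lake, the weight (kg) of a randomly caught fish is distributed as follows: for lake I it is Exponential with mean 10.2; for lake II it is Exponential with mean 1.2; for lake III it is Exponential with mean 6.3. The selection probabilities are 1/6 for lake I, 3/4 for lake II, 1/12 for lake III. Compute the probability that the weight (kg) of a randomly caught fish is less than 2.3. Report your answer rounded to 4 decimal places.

0.6988

Conditional on each lake, P(X < 2.3): I: 0.201875; II: 0.852904; III: 0.305858.
By total probability, P(X < 2.3) = 0.166667·0.201875 + 0.75·0.852904 + 0.0833333·0.305858 = 0.698812.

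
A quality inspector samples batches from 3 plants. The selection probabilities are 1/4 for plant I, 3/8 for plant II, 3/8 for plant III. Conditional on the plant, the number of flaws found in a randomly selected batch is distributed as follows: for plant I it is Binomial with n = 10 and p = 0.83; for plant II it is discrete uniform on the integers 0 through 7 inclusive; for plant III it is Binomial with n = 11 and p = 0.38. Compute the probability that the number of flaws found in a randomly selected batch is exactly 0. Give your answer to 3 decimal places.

0.049

Conditional on each plant, P(X = 0): I: 2.01599e-08; II: 0.125; III: 0.00520366.
By total probability, P(X = 0) = 0.25·2.01599e-08 + 0.375·0.125 + 0.375·0.00520366 = 0.0488264.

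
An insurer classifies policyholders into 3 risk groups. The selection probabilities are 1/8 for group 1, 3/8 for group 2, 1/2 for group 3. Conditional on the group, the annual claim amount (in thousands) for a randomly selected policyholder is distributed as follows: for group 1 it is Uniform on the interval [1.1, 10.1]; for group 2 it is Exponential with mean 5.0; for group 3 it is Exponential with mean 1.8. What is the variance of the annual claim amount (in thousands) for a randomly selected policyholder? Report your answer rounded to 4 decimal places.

14.6781

Per component, 1: μ=5.6, E[X²]=38.11; 2: μ=5, E[X²]=50; 3: μ=1.8, E[X²]=6.48.
E[X] = 0.125·5.6 + 0.375·5 + 0.5·1.8 = 3.475.
E[X²] = 0.125·38.11 + 0.375·50 + 0.5·6.48 = 26.7538.
Var(X) = E[X²] − (E[X])² = 26.7538 − 12.0756 = 14.6781.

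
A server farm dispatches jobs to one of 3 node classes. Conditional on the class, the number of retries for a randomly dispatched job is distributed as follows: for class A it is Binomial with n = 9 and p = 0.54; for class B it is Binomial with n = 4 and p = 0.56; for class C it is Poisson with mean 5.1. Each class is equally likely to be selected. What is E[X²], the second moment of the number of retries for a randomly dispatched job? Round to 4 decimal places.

20.9895

For each component E[X²] = Var + (mean)², giving A: 25.8552; B: 6.0032; C: 31.11.
Overall E[X²] = 0.333333·25.8552 + 0.333333·6.0032 + 0.333333·31.11 = 20.9895.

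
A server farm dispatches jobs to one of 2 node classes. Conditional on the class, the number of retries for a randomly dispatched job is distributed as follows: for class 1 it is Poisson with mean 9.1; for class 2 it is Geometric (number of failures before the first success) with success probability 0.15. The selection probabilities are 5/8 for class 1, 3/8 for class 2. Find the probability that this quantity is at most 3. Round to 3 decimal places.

Conditional on each class, P(X ≤ 3): 1: 0.019776; 2: 0.477994.
By total probability, P(X ≤ 3) = 0.625·0.019776 + 0.375·0.477994 = 0.191608.

0.192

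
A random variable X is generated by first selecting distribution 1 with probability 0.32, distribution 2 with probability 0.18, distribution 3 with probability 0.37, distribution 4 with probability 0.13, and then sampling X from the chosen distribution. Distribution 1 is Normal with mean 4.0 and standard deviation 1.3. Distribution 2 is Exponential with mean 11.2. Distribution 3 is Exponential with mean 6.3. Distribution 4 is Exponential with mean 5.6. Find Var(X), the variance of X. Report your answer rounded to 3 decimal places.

47.957

Per component, 1: μ=4, E[X²]=17.69; 2: μ=11.2, E[X²]=250.88; 3: μ=6.3, E[X²]=79.38; 4: μ=5.6, E[X²]=62.72.
E[X] = 0.32·4 + 0.18·11.2 + 0.37·6.3 + 0.13·5.6 = 6.355.
E[X²] = 0.32·17.69 + 0.18·250.88 + 0.37·79.38 + 0.13·62.72 = 88.3434.
Var(X) = E[X²] − (E[X])² = 88.3434 − 40.386 = 47.9574.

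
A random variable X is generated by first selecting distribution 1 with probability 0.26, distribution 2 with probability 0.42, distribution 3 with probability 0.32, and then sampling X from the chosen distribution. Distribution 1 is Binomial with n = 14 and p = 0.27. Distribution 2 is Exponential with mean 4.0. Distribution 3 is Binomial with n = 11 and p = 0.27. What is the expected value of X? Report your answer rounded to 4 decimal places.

3.6132

Component means — 1: 3.78; 2: 4; 3: 2.97.
E[X] = 0.26·3.78 + 0.42·4 + 0.32·2.97 = 3.6132.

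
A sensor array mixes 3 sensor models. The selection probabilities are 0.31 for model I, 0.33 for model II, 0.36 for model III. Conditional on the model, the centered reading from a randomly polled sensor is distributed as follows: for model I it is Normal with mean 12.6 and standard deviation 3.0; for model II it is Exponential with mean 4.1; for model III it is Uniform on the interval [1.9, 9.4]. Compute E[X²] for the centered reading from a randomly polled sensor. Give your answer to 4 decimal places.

76.2798

For each component E[X²] = Var + (mean)², giving I: 167.76; II: 33.62; III: 36.61.
Overall E[X²] = 0.31·167.76 + 0.33·33.62 + 0.36·36.61 = 76.2798.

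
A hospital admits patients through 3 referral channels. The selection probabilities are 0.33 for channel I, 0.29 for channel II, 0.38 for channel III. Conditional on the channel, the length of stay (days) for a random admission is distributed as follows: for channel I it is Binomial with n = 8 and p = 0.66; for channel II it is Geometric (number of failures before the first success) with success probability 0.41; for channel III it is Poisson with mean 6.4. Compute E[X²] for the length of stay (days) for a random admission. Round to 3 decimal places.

For each component E[X²] = Var + (mean)², giving I: 29.6736; II: 5.58061; III: 47.36.
Overall E[X²] = 0.33·29.6736 + 0.29·5.58061 + 0.38·47.36 = 29.4075.

29.407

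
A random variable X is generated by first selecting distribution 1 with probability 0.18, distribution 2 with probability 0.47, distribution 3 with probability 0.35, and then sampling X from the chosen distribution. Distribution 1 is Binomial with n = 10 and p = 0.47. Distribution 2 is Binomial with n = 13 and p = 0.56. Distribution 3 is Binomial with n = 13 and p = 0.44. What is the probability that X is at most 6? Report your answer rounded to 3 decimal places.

Conditional on each component, P(X ≤ 6): 1: 0.872935; 2: 0.329003; 3: 0.670997.
By total probability, P(X ≤ 6) = 0.18·0.872935 + 0.47·0.329003 + 0.35·0.670997 = 0.546609.

0.547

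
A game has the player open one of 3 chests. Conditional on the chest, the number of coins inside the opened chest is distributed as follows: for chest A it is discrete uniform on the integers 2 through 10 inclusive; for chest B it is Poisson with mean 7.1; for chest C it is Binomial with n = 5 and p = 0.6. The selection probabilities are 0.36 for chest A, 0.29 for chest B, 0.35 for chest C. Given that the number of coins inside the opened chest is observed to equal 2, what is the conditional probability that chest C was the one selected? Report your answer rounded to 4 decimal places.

Likelihoods P(X=2 | ·): A: 0.111111; B: 0.0207968; C: 0.2304.
Posterior ∝ prior × likelihood. Numerator for C: 0.35·0.2304 = 0.08064.
Normalizing constant: 0.36·0.111111 + 0.29·0.0207968 + 0.35·0.2304 = 0.126671.
P(C | observation) = 0.08064 / 0.126671 = 0.636609.

0.6366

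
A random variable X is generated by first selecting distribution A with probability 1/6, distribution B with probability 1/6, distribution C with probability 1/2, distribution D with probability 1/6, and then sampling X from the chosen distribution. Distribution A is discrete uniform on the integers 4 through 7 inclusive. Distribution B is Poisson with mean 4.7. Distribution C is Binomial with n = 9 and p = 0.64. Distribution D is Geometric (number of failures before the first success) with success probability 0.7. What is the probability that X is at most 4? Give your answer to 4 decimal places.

0.3849

Conditional on each component, P(X ≤ 4): A: 0.25; B: 0.494609; C: 0.189036; D: 0.99757.
By total probability, P(X ≤ 4) = 0.166667·0.25 + 0.166667·0.494609 + 0.5·0.189036 + 0.166667·0.99757 = 0.384881.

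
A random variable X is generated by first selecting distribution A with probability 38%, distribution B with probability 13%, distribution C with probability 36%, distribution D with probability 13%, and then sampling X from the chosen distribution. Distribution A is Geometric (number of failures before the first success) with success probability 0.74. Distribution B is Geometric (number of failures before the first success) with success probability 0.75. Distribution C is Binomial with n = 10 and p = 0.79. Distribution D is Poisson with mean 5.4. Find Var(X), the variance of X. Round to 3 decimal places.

Per component, A: μ=0.351351, E[X²]=0.598247; B: μ=0.333333, E[X²]=0.555556; C: μ=7.9, E[X²]=64.069; D: μ=5.4, E[X²]=34.56.
E[X] = 0.38·0.351351 + 0.13·0.333333 + 0.36·7.9 + 0.13·5.4 = 3.72285.
E[X²] = 0.38·0.598247 + 0.13·0.555556 + 0.36·64.069 + 0.13·34.56 = 27.8572.
Var(X) = E[X²] − (E[X])² = 27.8572 − 13.8596 = 13.9976.

13.998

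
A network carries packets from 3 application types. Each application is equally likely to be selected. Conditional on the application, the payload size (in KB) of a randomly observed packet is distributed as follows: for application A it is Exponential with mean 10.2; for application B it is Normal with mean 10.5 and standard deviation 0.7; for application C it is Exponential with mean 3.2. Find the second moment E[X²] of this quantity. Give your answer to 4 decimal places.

113.1000

For each component E[X²] = Var + (mean)², giving A: 208.08; B: 110.74; C: 20.48.
Overall E[X²] = 0.333333·208.08 + 0.333333·110.74 + 0.333333·20.48 = 113.1.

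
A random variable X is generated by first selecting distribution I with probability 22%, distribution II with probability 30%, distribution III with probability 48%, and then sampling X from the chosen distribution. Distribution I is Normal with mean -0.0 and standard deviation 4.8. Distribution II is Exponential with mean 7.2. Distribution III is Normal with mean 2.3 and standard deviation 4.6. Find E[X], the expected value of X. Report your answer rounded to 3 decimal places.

Component means — I: -0; II: 7.2; III: 2.3.
E[X] = 0.22·-0 + 0.3·7.2 + 0.48·2.3 = 3.264.

3.264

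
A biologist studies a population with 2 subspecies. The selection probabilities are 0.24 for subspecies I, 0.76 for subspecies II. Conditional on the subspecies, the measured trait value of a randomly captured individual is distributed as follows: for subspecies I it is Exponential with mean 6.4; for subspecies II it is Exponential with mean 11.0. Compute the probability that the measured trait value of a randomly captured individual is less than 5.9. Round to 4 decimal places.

Conditional on each subspecies, P(X < 5.9): I: 0.602227; II: 0.415129.
By total probability, P(X < 5.9) = 0.24·0.602227 + 0.76·0.415129 = 0.460032.

0.4600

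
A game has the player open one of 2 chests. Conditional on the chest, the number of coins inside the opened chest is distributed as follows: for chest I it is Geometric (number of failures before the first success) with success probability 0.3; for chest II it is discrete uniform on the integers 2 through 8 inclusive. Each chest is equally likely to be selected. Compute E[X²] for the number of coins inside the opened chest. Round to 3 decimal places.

21.111

For each component E[X²] = Var + (mean)², giving I: 13.2222; II: 29.
Overall E[X²] = 0.5·13.2222 + 0.5·29 = 21.1111.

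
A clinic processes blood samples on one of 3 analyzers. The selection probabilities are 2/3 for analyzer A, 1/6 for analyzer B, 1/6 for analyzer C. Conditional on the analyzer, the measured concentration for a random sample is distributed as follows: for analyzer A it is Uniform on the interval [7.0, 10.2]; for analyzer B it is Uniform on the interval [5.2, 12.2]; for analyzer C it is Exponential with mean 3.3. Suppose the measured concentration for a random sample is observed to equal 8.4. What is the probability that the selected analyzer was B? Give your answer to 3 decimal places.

0.101

Likelihoods f(8.4 | ·): A: 0.3125; B: 0.142857; C: 0.0237689.
Posterior ∝ prior × likelihood. Numerator for B: 0.166667·0.142857 = 0.0238095.
Normalizing constant: 0.666667·0.3125 + 0.166667·0.142857 + 0.166667·0.0237689 = 0.236104.
P(B | observation) = 0.0238095 / 0.236104 = 0.100843.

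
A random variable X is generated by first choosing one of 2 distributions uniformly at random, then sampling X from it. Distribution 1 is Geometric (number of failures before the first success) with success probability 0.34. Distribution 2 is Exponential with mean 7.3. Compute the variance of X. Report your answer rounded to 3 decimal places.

Per component, 1: μ=1.94118, E[X²]=9.47751; 2: μ=7.3, E[X²]=106.58.
E[X] = 0.5·1.94118 + 0.5·7.3 = 4.62059.
E[X²] = 0.5·9.47751 + 0.5·106.58 = 58.0288.
Var(X) = E[X²] − (E[X])² = 58.0288 − 21.3498 = 36.6789.

36.679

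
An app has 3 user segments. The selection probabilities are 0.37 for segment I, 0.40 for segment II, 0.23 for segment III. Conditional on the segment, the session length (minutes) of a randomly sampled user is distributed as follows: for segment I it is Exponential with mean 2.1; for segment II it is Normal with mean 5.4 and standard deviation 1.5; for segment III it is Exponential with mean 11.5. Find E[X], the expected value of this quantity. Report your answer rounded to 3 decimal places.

Component means — I: 2.1; II: 5.4; III: 11.5.
E[X] = 0.37·2.1 + 0.4·5.4 + 0.23·11.5 = 5.582.

5.582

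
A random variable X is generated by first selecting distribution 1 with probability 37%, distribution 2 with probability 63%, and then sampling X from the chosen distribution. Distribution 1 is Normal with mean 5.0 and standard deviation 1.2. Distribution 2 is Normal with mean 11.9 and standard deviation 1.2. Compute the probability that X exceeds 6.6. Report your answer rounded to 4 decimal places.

Conditional on each component, P(X > 6.6): 1: 0.0912112; 2: 0.999995.
By total probability, P(X > 6.6) = 0.37·0.0912112 + 0.63·0.999995 = 0.663745.

0.6637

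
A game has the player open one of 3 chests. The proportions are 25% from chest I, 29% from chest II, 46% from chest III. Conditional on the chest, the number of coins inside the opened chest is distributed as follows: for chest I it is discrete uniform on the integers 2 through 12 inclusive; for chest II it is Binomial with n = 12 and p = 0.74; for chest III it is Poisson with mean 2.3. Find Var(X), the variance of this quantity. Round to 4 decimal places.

Per component, I: μ=7, E[X²]=59; II: μ=8.88, E[X²]=81.1632; III: μ=2.3, E[X²]=7.59.
E[X] = 0.25·7 + 0.29·8.88 + 0.46·2.3 = 5.3832.
E[X²] = 0.25·59 + 0.29·81.1632 + 0.46·7.59 = 41.7787.
Var(X) = E[X²] − (E[X])² = 41.7787 − 28.9788 = 12.7999.

12.7999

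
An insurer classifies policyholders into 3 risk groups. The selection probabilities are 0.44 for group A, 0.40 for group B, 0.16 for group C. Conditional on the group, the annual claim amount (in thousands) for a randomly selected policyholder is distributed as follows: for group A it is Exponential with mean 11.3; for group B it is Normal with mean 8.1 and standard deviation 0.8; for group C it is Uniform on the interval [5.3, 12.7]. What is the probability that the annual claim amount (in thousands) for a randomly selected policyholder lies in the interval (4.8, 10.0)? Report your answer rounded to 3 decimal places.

0.604

Conditional on each group, P(4.8 < X < 10.0): A: 0.241182; B: 0.991207; C: 0.635135.
By total probability, P(4.8 < X < 10.0) = 0.44·0.241182 + 0.4·0.991207 + 0.16·0.635135 = 0.604224.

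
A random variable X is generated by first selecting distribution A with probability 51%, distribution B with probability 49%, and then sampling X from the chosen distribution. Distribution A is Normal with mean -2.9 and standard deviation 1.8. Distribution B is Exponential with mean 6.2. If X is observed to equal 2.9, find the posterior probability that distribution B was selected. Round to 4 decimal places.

Likelihoods f(2.9 | ·): A: 0.00123327; B: 0.101035.
Posterior ∝ prior × likelihood. Numerator for B: 0.49·0.101035 = 0.049507.
Normalizing constant: 0.51·0.00123327 + 0.49·0.101035 = 0.050136.
P(B | observation) = 0.049507 / 0.050136 = 0.987455.

0.9875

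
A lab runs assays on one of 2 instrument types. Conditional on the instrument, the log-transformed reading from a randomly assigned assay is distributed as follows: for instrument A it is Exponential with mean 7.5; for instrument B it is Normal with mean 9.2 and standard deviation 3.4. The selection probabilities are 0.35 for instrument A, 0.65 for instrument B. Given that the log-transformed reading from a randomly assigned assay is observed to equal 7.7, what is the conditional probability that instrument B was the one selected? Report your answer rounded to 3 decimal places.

Likelihoods f(7.7 | ·): A: 0.0477599; B: 0.106455.
Posterior ∝ prior × likelihood. Numerator for B: 0.65·0.106455 = 0.0691958.
Normalizing constant: 0.35·0.0477599 + 0.65·0.106455 = 0.0859117.
P(B | observation) = 0.0691958 / 0.0859117 = 0.805429.

0.805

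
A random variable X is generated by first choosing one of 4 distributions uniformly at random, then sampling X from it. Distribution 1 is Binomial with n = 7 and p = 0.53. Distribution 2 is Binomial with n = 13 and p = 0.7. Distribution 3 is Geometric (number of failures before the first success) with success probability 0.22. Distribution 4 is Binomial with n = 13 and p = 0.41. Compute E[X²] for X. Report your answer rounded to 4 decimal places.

For each component E[X²] = Var + (mean)², giving 1: 15.5078; 2: 85.54; 3: 28.686; 4: 31.5536.
Overall E[X²] = 0.25·15.5078 + 0.25·85.54 + 0.25·28.686 + 0.25·31.5536 = 40.3218.

40.3218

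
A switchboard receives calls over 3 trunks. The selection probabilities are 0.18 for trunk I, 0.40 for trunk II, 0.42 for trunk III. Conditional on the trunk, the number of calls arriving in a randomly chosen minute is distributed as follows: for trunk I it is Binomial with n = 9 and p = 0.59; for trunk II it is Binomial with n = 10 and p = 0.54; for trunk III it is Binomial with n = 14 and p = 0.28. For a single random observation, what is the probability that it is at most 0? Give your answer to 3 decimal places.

0.004

Conditional on each trunk, P(X ≤ 0): I: 0.000327382; II: 0.000424207; III: 0.0100613.
By total probability, P(X ≤ 0) = 0.18·0.000327382 + 0.4·0.000424207 + 0.42·0.0100613 = 0.00445437.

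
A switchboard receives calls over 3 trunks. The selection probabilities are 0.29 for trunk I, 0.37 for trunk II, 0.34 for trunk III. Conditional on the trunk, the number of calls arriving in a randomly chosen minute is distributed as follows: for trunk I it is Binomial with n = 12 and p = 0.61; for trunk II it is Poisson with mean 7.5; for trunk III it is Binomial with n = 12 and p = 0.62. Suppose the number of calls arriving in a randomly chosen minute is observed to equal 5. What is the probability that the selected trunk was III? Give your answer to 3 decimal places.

0.296

Likelihoods P(X=5 | ·): I: 0.0917966; II: 0.109375; III: 0.0830173.
Posterior ∝ prior × likelihood. Numerator for III: 0.34·0.0830173 = 0.0282259.
Normalizing constant: 0.29·0.0917966 + 0.37·0.109375 + 0.34·0.0830173 = 0.0953155.
P(III | observation) = 0.0282259 / 0.0953155 = 0.296131.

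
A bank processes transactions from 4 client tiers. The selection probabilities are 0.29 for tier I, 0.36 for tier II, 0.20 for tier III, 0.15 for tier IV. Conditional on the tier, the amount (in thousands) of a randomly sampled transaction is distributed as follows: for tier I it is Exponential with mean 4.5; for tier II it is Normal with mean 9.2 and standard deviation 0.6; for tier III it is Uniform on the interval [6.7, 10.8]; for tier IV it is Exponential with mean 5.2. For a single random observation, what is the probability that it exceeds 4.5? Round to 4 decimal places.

0.7298

Conditional on each tier, P(X > 4.5): I: 0.367879; II: 1; III: 1; IV: 0.42089.
By total probability, P(X > 4.5) = 0.29·0.367879 + 0.36·1 + 0.2·1 + 0.15·0.42089 = 0.729818.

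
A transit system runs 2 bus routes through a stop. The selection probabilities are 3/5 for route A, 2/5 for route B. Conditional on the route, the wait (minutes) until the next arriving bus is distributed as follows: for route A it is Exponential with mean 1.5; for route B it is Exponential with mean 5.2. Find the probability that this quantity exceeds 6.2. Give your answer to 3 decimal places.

0.131

Conditional on each route, P(X > 6.2): A: 0.0160294; B: 0.30352.
By total probability, P(X > 6.2) = 0.6·0.0160294 + 0.4·0.30352 = 0.131026.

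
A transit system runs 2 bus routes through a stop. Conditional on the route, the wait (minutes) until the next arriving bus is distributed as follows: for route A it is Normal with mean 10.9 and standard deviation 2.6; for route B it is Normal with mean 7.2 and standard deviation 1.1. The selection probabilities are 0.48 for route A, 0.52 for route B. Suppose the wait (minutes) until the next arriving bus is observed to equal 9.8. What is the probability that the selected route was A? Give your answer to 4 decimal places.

Likelihoods f(9.8 | ·): A: 0.140304; B: 0.0222006.
Posterior ∝ prior × likelihood. Numerator for A: 0.48·0.140304 = 0.0673457.
Normalizing constant: 0.48·0.140304 + 0.52·0.0222006 = 0.07889.
P(A | observation) = 0.0673457 / 0.07889 = 0.853666.

0.8537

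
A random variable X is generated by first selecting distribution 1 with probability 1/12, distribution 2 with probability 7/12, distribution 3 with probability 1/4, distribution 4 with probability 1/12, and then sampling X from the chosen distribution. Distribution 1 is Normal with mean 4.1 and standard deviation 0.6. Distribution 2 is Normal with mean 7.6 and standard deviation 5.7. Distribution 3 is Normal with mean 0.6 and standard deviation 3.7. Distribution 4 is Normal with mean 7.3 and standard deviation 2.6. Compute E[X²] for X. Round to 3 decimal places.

For each component E[X²] = Var + (mean)², giving 1: 17.17; 2: 90.25; 3: 14.05; 4: 60.05.
Overall E[X²] = 0.0833333·17.17 + 0.583333·90.25 + 0.25·14.05 + 0.0833333·60.05 = 62.5933.

62.593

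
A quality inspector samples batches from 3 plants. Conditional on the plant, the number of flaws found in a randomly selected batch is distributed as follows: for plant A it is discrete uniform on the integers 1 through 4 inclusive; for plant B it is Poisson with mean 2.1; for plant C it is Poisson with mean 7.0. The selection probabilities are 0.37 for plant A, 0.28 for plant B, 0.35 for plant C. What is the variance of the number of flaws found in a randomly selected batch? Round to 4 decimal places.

8.4924

Per component, A: μ=2.5, E[X²]=7.5; B: μ=2.1, E[X²]=6.51; C: μ=7, E[X²]=56.
E[X] = 0.37·2.5 + 0.28·2.1 + 0.35·7 = 3.963.
E[X²] = 0.37·7.5 + 0.28·6.51 + 0.35·56 = 24.1978.
Var(X) = E[X²] − (E[X])² = 24.1978 − 15.7054 = 8.49243.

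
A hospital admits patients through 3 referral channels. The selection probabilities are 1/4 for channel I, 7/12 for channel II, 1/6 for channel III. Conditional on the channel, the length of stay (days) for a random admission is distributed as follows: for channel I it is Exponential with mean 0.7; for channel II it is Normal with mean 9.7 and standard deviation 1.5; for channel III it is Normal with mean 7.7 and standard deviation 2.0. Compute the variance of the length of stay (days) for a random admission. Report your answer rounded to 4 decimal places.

Per component, I: μ=0.7, E[X²]=0.98; II: μ=9.7, E[X²]=96.34; III: μ=7.7, E[X²]=63.29.
E[X] = 0.25·0.7 + 0.583333·9.7 + 0.166667·7.7 = 7.11667.
E[X²] = 0.25·0.98 + 0.583333·96.34 + 0.166667·63.29 = 66.9917.
Var(X) = E[X²] − (E[X])² = 66.9917 − 50.6469 = 16.3447.

16.3447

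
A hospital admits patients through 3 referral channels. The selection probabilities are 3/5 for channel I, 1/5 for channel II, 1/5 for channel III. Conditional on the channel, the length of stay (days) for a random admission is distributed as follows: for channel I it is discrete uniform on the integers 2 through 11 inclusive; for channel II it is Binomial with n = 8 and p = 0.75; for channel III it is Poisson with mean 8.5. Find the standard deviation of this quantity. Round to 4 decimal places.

2.7767

Per component, I: μ=6.5, E[X²]=50.5; II: μ=6, E[X²]=37.5; III: μ=8.5, E[X²]=80.75.
E[X] = 0.6·6.5 + 0.2·6 + 0.2·8.5 = 6.8.
E[X²] = 0.6·50.5 + 0.2·37.5 + 0.2·80.75 = 53.95.
Var(X) = E[X²] − (E[X])² = 53.95 − 46.24 = 7.71.
SD(X) = √7.71 = 2.77669.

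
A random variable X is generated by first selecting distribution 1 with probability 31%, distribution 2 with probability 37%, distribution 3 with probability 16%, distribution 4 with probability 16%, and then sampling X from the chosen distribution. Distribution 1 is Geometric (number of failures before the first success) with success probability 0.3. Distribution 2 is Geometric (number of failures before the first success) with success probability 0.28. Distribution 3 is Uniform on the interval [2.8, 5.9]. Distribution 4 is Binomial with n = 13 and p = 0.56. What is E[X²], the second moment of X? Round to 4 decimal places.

22.0914

For each component E[X²] = Var + (mean)², giving 1: 13.2222; 2: 15.7959; 3: 19.7233; 4: 56.2016.
Overall E[X²] = 0.31·13.2222 + 0.37·15.7959 + 0.16·19.7233 + 0.16·56.2016 = 22.0914.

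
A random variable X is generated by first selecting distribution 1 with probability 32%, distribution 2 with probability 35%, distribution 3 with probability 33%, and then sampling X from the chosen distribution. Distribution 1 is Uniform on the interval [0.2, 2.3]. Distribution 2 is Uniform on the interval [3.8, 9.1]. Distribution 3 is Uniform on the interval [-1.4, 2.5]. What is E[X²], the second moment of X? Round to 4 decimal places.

For each component E[X²] = Var + (mean)², giving 1: 1.93; 2: 43.9433; 3: 1.57.
Overall E[X²] = 0.32·1.93 + 0.35·43.9433 + 0.33·1.57 = 16.5159.

16.5159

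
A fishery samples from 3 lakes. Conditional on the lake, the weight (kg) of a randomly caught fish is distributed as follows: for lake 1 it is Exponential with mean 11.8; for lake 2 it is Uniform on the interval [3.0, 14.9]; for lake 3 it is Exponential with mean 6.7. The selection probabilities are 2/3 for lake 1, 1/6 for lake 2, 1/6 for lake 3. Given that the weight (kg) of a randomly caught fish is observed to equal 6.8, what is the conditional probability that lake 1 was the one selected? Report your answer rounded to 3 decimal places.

Likelihoods f(6.8 | ·): 1: 0.0476263; 2: 0.0840336; 3: 0.054094.
Posterior ∝ prior × likelihood. Numerator for 1: 0.666667·0.0476263 = 0.0317508.
Normalizing constant: 0.666667·0.0476263 + 0.166667·0.0840336 + 0.166667·0.054094 = 0.0547721.
P(1 | observation) = 0.0317508 / 0.0547721 = 0.57969.

0.580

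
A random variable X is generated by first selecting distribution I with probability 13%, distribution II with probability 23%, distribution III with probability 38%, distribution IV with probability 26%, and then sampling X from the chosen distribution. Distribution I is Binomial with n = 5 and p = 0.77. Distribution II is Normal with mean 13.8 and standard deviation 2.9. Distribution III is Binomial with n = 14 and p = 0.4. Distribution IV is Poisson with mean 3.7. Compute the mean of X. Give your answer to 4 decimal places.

6.7645

Component means — I: 3.85; II: 13.8; III: 5.6; IV: 3.7.
E[X] = 0.13·3.85 + 0.23·13.8 + 0.38·5.6 + 0.26·3.7 = 6.7645.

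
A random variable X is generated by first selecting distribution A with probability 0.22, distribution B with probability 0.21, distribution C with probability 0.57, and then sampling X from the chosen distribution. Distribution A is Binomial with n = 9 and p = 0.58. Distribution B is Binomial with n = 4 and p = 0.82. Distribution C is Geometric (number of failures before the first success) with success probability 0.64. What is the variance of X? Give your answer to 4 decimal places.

4.8853

Per component, A: μ=5.22, E[X²]=29.4408; B: μ=3.28, E[X²]=11.3488; C: μ=0.5625, E[X²]=1.19531.
E[X] = 0.22·5.22 + 0.21·3.28 + 0.57·0.5625 = 2.15782.
E[X²] = 0.22·29.4408 + 0.21·11.3488 + 0.57·1.19531 = 9.54155.
Var(X) = E[X²] − (E[X])² = 9.54155 − 4.65621 = 4.88534.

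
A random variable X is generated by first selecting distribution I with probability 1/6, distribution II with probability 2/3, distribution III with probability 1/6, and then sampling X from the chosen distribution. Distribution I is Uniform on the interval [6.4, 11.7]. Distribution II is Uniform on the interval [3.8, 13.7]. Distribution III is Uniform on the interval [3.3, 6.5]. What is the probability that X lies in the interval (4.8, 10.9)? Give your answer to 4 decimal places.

Conditional on each component, P(4.8 < X < 10.9): I: 0.849057; II: 0.616162; III: 0.53125.
By total probability, P(4.8 < X < 10.9) = 0.166667·0.849057 + 0.666667·0.616162 + 0.166667·0.53125 = 0.640826.

0.6408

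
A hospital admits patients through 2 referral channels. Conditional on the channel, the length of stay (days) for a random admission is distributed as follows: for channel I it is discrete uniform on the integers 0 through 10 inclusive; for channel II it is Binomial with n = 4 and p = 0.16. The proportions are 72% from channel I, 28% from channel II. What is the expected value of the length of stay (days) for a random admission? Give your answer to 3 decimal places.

3.779

Component means — I: 5; II: 0.64.
E[X] = 0.72·5 + 0.28·0.64 = 3.7792.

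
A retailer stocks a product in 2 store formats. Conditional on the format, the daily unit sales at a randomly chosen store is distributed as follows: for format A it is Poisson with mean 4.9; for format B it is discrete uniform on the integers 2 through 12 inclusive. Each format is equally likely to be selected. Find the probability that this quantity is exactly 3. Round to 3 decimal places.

Conditional on each format, P(X = 3): A: 0.146014; B: 0.0909091.
By total probability, P(X = 3) = 0.5·0.146014 + 0.5·0.0909091 = 0.118461.

0.118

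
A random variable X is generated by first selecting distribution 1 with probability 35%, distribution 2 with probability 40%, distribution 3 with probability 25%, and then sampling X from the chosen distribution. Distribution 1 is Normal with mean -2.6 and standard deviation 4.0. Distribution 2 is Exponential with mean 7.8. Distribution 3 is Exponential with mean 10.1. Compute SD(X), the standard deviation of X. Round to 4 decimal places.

9.2316

Per component, 1: μ=-2.6, E[X²]=22.76; 2: μ=7.8, E[X²]=121.68; 3: μ=10.1, E[X²]=204.02.
E[X] = 0.35·-2.6 + 0.4·7.8 + 0.25·10.1 = 4.735.
E[X²] = 0.35·22.76 + 0.4·121.68 + 0.25·204.02 = 107.643.
Var(X) = E[X²] − (E[X])² = 107.643 − 22.4202 = 85.2228.
SD(X) = √85.2228 = 9.23162.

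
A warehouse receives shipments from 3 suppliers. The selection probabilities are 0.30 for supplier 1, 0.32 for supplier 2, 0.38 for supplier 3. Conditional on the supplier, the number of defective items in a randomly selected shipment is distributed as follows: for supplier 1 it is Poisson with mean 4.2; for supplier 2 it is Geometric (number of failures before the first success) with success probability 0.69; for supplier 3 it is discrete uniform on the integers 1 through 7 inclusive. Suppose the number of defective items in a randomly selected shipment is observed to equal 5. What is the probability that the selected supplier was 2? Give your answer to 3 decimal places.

Likelihoods P(X=5 | ·): 1: 0.163316; 2: 0.00197541; 3: 0.142857.
Posterior ∝ prior × likelihood. Numerator for 2: 0.32·0.00197541 = 0.000632132.
Normalizing constant: 0.3·0.163316 + 0.32·0.00197541 + 0.38·0.142857 = 0.103913.
P(2 | observation) = 0.000632132 / 0.103913 = 0.0060833.

0.006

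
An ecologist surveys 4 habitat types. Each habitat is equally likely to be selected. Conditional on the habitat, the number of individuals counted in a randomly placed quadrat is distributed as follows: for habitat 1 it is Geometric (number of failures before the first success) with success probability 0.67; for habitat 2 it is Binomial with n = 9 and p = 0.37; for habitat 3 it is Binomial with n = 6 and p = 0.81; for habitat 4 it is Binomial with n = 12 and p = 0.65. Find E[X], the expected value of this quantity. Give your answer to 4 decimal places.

Component means — 1: 0.492537; 2: 3.33; 3: 4.86; 4: 7.8.
E[X] = 0.25·0.492537 + 0.25·3.33 + 0.25·4.86 + 0.25·7.8 = 4.12063.

4.1206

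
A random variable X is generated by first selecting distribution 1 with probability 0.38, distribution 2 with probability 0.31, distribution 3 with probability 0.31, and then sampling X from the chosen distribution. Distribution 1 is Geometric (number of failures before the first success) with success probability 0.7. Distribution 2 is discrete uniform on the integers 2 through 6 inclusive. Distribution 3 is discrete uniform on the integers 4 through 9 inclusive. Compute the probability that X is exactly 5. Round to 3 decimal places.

Conditional on each component, P(X = 5): 1: 0.001701; 2: 0.2; 3: 0.166667.
By total probability, P(X = 5) = 0.38·0.001701 + 0.31·0.2 + 0.31·0.166667 = 0.114313.

0.114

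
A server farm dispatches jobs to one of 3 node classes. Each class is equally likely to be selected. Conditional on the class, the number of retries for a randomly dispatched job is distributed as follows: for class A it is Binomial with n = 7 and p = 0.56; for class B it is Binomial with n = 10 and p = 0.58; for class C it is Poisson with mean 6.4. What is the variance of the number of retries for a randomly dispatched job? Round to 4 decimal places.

4.6364

Per component, A: μ=3.92, E[X²]=17.0912; B: μ=5.8, E[X²]=36.076; C: μ=6.4, E[X²]=47.36.
E[X] = 0.333333·3.92 + 0.333333·5.8 + 0.333333·6.4 = 5.37333.
E[X²] = 0.333333·17.0912 + 0.333333·36.076 + 0.333333·47.36 = 33.5091.
Var(X) = E[X²] − (E[X])² = 33.5091 − 28.8727 = 4.63636.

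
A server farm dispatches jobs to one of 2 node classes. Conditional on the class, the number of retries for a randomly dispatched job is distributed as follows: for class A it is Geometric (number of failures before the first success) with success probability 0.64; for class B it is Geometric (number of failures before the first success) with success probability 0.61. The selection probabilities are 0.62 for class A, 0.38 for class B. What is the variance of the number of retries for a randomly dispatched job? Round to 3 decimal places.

Per component, A: μ=0.5625, E[X²]=1.19531; B: μ=0.639344, E[X²]=1.45687.
E[X] = 0.62·0.5625 + 0.38·0.639344 = 0.591701.
E[X²] = 0.62·1.19531 + 0.38·1.45687 = 1.2947.
Var(X) = E[X²] − (E[X])² = 1.2947 − 0.35011 = 0.944593.

0.945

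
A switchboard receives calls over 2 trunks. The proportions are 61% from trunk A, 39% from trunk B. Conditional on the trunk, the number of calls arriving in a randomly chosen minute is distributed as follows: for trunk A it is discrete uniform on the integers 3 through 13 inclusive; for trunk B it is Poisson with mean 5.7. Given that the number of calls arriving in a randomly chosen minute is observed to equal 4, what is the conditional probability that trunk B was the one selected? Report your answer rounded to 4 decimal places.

Likelihoods P(X=4 | ·): A: 0.0909091; B: 0.147167.
Posterior ∝ prior × likelihood. Numerator for B: 0.39·0.147167 = 0.057395.
Normalizing constant: 0.61·0.0909091 + 0.39·0.147167 = 0.11285.
P(B | observation) = 0.057395 / 0.11285 = 0.508598.

0.5086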